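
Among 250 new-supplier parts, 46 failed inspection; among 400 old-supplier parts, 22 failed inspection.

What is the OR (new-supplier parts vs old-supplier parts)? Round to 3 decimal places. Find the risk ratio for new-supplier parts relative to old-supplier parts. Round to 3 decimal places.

OR = (46 × 378) / (204 × 22) = 17388/4488 ≈ 3.874
risk, new-supplier parts = 46/250 = 0.1840
risk, old-supplier parts = 22/400 = 0.0550
RR = 0.1840 / 0.0550 = 3.345

OR = 3.874; RR = 3.345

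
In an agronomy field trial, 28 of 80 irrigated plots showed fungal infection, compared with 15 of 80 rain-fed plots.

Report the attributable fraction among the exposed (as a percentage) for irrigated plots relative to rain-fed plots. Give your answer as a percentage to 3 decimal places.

risk, irrigated plots = 28/80 = 0.3500
risk, rain-fed plots = 15/80 = 0.1875
AR% = (0.3500 − 0.1875) / 0.3500 = 0.4643 → 46.429%

AR% ≈ 46.429%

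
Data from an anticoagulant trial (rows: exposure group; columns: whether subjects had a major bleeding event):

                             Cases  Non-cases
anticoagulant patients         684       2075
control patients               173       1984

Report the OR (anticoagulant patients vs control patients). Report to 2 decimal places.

3.78

odds, anticoagulant patients = 684/2075 = 0.3296
odds, control patients = 173/1984 = 0.0872
OR = 0.3296 / 0.0872 = 3.78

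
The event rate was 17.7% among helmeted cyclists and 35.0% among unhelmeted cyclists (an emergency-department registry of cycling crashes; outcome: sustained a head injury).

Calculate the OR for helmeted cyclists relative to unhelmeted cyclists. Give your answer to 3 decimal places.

0.399

odds, helmeted cyclists = 0.1770/0.8230 = 0.2151
odds, unhelmeted cyclists = 0.3500/0.6500 = 0.5385
OR = 0.2151 / 0.5385 = 0.399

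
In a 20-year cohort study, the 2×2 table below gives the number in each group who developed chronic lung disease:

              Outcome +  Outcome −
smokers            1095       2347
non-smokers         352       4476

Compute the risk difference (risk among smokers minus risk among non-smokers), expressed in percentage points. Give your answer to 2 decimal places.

RD: 24.52

risk, smokers = 1095/3442 = 0.3181
risk, non-smokers = 352/4828 = 0.0729
risk difference = 0.3181 − 0.0729 = 0.2452 → 24.52 percentage points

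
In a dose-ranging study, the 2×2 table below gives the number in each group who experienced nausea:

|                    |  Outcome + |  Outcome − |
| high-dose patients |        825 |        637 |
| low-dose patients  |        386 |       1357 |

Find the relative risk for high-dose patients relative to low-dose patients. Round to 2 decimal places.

risk, high-dose patients = 825/1462 = 0.5643
risk, low-dose patients = 386/1743 = 0.2215
RR = 0.5643 / 0.2215 = 2.55

2.55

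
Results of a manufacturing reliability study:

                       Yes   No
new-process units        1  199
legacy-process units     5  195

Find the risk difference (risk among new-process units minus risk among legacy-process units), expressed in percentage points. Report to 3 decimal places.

risk, new-process units = 1/200 = 0.00500
risk, legacy-process units = 5/200 = 0.02500
risk difference = 0.00500 − 0.02500 = -0.02000 → -2.000 percentage points

RD ≈ -2.000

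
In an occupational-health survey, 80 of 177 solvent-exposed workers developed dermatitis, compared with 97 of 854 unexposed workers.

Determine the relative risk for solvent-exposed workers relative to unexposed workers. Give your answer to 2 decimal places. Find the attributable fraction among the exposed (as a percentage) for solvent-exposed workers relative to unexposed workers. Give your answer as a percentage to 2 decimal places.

risk, solvent-exposed workers = 80/177 = 0.4520
risk, unexposed workers = 97/854 = 0.1136
RR = 0.4520 / 0.1136 = 3.98
AR% = (0.4520 − 0.1136) / 0.4520 = 0.7487 → 74.87%

RR = 3.98; AR% = 74.87%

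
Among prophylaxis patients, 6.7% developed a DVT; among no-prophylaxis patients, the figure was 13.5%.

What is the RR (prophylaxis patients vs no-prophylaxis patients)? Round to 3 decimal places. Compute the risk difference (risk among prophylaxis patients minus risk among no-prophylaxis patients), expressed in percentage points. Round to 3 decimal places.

RR = 0.0670 / 0.1350 = 0.496
risk difference = 0.0670 − 0.1350 = -0.0680 → -6.800 percentage points

RR = 0.496; RD = -6.800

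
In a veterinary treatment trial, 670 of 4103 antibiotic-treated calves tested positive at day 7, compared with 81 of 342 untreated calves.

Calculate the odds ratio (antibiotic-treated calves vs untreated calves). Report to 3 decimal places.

odds, antibiotic-treated calves = 670/3433 = 0.1952
odds, untreated calves = 81/261 = 0.3103
OR = 0.1952 / 0.3103 = 0.629

OR = 0.629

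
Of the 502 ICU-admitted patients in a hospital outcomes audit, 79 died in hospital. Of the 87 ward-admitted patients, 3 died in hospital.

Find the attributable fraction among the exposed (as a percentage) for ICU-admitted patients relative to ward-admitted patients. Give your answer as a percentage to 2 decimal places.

risk, ICU-admitted patients = 79/502 = 0.15737
risk, ward-admitted patients = 3/87 = 0.03448
AR% = (0.15737 − 0.03448) / 0.15737 = 0.7809 → 78.09%

78.09%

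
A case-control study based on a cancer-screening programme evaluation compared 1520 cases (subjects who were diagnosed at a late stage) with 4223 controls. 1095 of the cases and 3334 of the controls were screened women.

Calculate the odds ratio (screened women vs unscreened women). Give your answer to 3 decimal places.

OR = (1095 × 889) / (3334 × 425) = 973455/1416950 ≈ 0.687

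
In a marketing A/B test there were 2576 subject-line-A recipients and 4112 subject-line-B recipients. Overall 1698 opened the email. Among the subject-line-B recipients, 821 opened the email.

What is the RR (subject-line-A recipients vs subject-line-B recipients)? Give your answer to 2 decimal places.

subject-line-A recipients with the outcome: 1698 − 821 = 877
subject-line-A recipients without the outcome: 2576 − 877 = 1699
subject-line-B recipients without the outcome: 4112 − 821 = 3291
risk, subject-line-A recipients = 877/2576 = 0.3405
risk, subject-line-B recipients = 821/4112 = 0.1997
RR = 0.3405 / 0.1997 = 1.71

RR: 1.71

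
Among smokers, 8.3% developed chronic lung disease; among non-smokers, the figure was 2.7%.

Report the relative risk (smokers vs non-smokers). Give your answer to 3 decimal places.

RR = 0.08300 / 0.02700 = 3.074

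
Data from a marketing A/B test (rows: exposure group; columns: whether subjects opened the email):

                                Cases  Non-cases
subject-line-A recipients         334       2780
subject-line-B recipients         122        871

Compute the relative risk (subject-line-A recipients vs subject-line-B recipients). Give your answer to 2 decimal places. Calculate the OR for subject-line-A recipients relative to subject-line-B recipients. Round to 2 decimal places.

risk, subject-line-A recipients = 334/3114 = 0.1073
risk, subject-line-B recipients = 122/993 = 0.1229
RR = 0.1073 / 0.1229 = 0.87
OR = (334 × 871) / (2780 × 122) = 290914/339160 ≈ 0.86

RR = 0.87; OR = 0.86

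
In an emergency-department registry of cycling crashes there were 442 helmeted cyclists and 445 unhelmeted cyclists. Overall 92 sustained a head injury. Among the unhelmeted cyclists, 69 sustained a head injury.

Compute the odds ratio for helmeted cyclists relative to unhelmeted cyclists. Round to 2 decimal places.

0.30

helmeted cyclists with the outcome: 92 − 69 = 23
helmeted cyclists without the outcome: 442 − 23 = 419
unhelmeted cyclists without the outcome: 445 − 69 = 376
OR = (23 × 376) / (419 × 69) = 8648/28911 ≈ 0.30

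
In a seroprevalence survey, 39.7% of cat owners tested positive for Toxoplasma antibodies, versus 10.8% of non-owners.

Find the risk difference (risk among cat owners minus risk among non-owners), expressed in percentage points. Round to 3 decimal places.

risk difference = 0.3970 − 0.1080 = 0.2890 → 28.900 percentage points

28.900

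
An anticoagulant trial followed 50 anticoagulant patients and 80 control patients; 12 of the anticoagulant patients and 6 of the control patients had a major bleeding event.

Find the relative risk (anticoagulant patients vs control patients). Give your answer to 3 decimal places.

3.200

risk, anticoagulant patients = 12/50 = 0.2400
risk, control patients = 6/80 = 0.0750
RR = 0.2400 / 0.0750 = 3.200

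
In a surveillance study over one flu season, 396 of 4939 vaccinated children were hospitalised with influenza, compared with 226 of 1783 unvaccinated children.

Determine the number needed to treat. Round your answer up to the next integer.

NNT: 22

risk, vaccinated children = 396/4939 = 0.080178
risk, unvaccinated children = 226/1783 = 0.126753
absolute risk difference = 0.046574
1 / 0.046574 = 21.471 → round up → 22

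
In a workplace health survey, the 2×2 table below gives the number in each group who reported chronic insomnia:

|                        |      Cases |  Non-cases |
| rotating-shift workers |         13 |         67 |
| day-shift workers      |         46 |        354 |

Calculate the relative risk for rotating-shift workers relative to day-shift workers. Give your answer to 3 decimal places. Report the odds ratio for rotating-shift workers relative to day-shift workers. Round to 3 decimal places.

risk, rotating-shift workers = 13/80 = 0.1625
risk, day-shift workers = 46/400 = 0.1150
RR = 0.1625 / 0.1150 = 1.413
OR = (13 × 354) / (67 × 46) = 4602/3082 ≈ 1.493

RR = 1.413; OR = 1.493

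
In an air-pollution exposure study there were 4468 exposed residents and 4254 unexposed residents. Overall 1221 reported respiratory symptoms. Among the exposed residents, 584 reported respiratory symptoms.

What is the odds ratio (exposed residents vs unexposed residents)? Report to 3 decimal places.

OR: 0.854

exposed residents without the outcome: 4468 − 584 = 3884
unexposed residents with the outcome: 1221 − 584 = 637
unexposed residents without the outcome: 4254 − 637 = 3617
odds, exposed residents = 584/3884 = 0.1504
odds, unexposed residents = 637/3617 = 0.1761
OR = 0.1504 / 0.1761 = 0.854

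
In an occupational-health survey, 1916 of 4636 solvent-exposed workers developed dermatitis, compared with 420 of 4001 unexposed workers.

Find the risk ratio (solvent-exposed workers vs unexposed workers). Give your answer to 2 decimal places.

3.94

risk, solvent-exposed workers = 1916/4636 = 0.4133
risk, unexposed workers = 420/4001 = 0.1050
RR = 0.4133 / 0.1050 = 3.94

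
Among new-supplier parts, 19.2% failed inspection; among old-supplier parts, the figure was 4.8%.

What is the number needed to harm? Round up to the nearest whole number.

7

absolute risk difference = 0.144000
1 / 0.144000 = 6.944 → round up → 7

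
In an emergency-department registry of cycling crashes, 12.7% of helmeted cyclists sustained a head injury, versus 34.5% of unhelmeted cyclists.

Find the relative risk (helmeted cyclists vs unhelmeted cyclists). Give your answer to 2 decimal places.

RR = 0.1270 / 0.3450 = 0.37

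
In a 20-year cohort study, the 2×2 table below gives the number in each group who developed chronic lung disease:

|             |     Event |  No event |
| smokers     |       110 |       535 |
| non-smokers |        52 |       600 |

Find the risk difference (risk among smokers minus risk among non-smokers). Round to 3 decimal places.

RD: 0.091

risk, smokers = 110/645 = 0.1705
risk, non-smokers = 52/652 = 0.0798
risk difference = 0.1705 − 0.0798 = 0.091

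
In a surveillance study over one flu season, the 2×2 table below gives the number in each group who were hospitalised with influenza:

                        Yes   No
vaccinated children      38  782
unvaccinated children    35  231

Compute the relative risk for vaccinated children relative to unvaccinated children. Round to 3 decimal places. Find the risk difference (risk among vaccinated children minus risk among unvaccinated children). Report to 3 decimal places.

risk, vaccinated children = 38/820 = 0.04634
risk, unvaccinated children = 35/266 = 0.13158
RR = 0.04634 / 0.13158 = 0.352
risk difference = 0.04634 − 0.13158 = -0.085

RR = 0.352; RD = -0.085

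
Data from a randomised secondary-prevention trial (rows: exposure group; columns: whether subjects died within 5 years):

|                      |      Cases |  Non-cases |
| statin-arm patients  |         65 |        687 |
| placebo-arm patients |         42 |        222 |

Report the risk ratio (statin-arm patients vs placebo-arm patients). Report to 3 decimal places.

0.543

risk, statin-arm patients = 65/752 = 0.0864
risk, placebo-arm patients = 42/264 = 0.1591
RR = 0.0864 / 0.1591 = 0.543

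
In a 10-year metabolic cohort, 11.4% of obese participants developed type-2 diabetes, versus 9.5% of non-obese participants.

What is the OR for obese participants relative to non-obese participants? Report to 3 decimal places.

odds, obese participants = 0.1140/0.8860 = 0.1287
odds, non-obese participants = 0.0950/0.9050 = 0.1050
OR = 0.1287 / 0.1050 = 1.226

1.226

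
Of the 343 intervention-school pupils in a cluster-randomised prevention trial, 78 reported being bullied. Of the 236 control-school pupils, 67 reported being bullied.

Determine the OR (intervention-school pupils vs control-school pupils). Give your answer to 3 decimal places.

OR = (78 × 169) / (265 × 67) = 13182/17755 ≈ 0.742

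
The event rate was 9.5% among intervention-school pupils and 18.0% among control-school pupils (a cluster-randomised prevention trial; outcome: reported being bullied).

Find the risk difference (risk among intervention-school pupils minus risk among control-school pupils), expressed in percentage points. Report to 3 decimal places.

risk difference = 0.0950 − 0.1800 = -0.0850 → -8.500 percentage points

RD = -8.500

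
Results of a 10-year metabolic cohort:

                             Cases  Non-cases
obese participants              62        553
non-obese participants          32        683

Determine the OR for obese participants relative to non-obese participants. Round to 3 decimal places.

OR = (62 × 683) / (553 × 32) = 42346/17696 ≈ 2.393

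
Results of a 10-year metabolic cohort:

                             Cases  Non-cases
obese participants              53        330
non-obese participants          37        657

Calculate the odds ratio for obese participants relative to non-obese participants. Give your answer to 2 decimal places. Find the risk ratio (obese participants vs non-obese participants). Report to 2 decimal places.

OR = (53 × 657) / (330 × 37) = 34821/12210 ≈ 2.85
risk, obese participants = 53/383 = 0.1384
risk, non-obese participants = 37/694 = 0.0533
RR = 0.1384 / 0.0533 = 2.60

OR = 2.85; RR = 2.60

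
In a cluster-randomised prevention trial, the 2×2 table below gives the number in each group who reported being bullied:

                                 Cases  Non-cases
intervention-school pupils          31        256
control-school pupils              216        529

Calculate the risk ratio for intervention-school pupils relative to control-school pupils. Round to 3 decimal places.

RR: 0.373

risk, intervention-school pupils = 31/287 = 0.1080
risk, control-school pupils = 216/745 = 0.2899
RR = 0.1080 / 0.2899 = 0.373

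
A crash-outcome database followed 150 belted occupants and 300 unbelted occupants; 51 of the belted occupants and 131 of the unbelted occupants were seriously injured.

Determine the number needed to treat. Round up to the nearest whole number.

11

risk, belted occupants = 51/150 = 0.340000
risk, unbelted occupants = 131/300 = 0.436667
absolute risk difference = 0.096667
1 / 0.096667 = 10.345 → round up → 11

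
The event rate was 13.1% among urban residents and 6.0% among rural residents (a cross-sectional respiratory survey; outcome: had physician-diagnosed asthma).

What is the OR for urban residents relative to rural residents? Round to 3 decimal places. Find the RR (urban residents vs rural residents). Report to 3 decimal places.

OR = 2.362; RR = 2.183

odds, urban residents = 0.1310/0.8690 = 0.1507
odds, rural residents = 0.0600/0.9400 = 0.0638
OR = 0.1507 / 0.0638 = 2.362
RR = 0.1310 / 0.0600 = 2.183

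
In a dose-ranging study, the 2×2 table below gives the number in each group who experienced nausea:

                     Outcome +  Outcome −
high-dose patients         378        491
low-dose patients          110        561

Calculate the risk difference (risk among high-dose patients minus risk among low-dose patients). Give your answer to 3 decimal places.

RD: 0.271

risk, high-dose patients = 378/869 = 0.4350
risk, low-dose patients = 110/671 = 0.1639
risk difference = 0.4350 − 0.1639 = 0.271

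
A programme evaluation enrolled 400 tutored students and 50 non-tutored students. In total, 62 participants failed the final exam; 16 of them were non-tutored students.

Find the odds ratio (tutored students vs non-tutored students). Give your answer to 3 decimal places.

tutored students with the outcome: 62 − 16 = 46
tutored students without the outcome: 400 − 46 = 354
non-tutored students without the outcome: 50 − 16 = 34
odds, tutored students = 46/354 = 0.1299
odds, non-tutored students = 16/34 = 0.4706
OR = 0.1299 / 0.4706 = 0.276

0.276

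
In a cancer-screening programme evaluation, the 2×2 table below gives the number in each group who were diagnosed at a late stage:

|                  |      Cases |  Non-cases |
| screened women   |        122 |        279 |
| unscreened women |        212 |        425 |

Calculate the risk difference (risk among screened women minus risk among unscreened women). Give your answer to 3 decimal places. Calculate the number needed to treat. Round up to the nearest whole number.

risk, screened women = 122/401 = 0.3042
risk, unscreened women = 212/637 = 0.3328
risk difference = 0.3042 − 0.3328 = -0.029
absolute risk difference = 0.028571
1 / 0.028571 = 35.001 → round up → 36

RD = -0.029; NNT = 36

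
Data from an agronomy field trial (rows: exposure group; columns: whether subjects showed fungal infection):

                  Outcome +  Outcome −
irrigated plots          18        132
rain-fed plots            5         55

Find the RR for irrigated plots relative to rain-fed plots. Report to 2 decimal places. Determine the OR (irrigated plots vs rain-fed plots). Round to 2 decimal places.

RR = 1.44; OR = 1.50

risk, irrigated plots = 18/150 = 0.1200
risk, rain-fed plots = 5/60 = 0.0833
RR = 0.1200 / 0.0833 = 1.44
odds, irrigated plots = 18/132 = 0.1364
odds, rain-fed plots = 5/55 = 0.0909
OR = 0.1364 / 0.0909 = 1.50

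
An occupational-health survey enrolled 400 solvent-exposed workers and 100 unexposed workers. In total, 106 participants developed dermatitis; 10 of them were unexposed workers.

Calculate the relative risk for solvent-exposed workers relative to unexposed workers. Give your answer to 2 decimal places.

solvent-exposed workers with the outcome: 106 − 10 = 96
solvent-exposed workers without the outcome: 400 − 96 = 304
unexposed workers without the outcome: 100 − 10 = 90
risk, solvent-exposed workers = 96/400 = 0.2400
risk, unexposed workers = 10/100 = 0.1000
RR = 0.2400 / 0.1000 = 2.40

RR ≈ 2.40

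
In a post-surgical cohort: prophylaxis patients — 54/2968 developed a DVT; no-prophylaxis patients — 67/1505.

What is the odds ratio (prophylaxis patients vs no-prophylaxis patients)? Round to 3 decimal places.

OR = (54 × 1438) / (2914 × 67) = 77652/195238 ≈ 0.398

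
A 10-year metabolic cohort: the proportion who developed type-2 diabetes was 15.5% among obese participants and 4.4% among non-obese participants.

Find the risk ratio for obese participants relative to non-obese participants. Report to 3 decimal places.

RR = 0.15500 / 0.04400 = 3.523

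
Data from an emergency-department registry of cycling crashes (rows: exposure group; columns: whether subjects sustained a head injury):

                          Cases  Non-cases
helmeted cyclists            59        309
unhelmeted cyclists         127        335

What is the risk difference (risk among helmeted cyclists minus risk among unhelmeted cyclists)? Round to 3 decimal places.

RD ≈ -0.115

risk, helmeted cyclists = 59/368 = 0.1603
risk, unhelmeted cyclists = 127/462 = 0.2749
risk difference = 0.1603 − 0.2749 = -0.115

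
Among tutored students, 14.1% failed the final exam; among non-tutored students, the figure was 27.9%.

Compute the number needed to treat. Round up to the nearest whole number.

absolute risk difference = 0.138000
1 / 0.138000 = 7.246 → round up → 8

NNT: 8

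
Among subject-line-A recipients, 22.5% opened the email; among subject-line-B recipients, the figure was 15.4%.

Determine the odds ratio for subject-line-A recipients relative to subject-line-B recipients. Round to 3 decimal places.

odds, subject-line-A recipients = 0.2250/0.7750 = 0.2903
odds, subject-line-B recipients = 0.1540/0.8460 = 0.1820
OR = 0.2903 / 0.1820 = 1.595

OR: 1.595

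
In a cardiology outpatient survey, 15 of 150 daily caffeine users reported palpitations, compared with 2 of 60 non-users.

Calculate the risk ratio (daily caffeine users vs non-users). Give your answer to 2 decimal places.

risk, daily caffeine users = 15/150 = 0.10000
risk, non-users = 2/60 = 0.03333
RR = 0.10000 / 0.03333 = 3.00

RR ≈ 3.00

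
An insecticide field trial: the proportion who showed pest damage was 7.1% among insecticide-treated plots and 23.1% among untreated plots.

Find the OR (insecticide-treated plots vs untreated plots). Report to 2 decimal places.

OR ≈ 0.25

odds, insecticide-treated plots = 0.0710/0.9290 = 0.0764
odds, untreated plots = 0.2310/0.7690 = 0.3004
OR = 0.0764 / 0.3004 = 0.25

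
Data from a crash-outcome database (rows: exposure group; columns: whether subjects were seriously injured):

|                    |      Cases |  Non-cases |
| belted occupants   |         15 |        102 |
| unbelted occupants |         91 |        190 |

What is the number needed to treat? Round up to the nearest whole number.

risk, belted occupants = 15/117 = 0.128205
risk, unbelted occupants = 91/281 = 0.323843
absolute risk difference = 0.195638
1 / 0.195638 = 5.111 → round up → 6

6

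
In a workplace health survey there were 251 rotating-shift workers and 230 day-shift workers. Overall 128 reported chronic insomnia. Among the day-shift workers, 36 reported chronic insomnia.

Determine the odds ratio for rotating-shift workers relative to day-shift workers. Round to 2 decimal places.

rotating-shift workers with the outcome: 128 − 36 = 92
rotating-shift workers without the outcome: 251 − 92 = 159
day-shift workers without the outcome: 230 − 36 = 194
odds, rotating-shift workers = 92/159 = 0.5786
odds, day-shift workers = 36/194 = 0.1856
OR = 0.5786 / 0.1856 = 3.12

3.12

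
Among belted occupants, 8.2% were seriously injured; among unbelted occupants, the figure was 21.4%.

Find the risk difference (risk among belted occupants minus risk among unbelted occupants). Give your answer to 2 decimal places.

risk difference = 0.0820 − 0.2140 = -0.13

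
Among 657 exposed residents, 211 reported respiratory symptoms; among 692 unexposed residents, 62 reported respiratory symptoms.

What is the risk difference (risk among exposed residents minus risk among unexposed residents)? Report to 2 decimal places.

risk, exposed residents = 211/657 = 0.3212
risk, unexposed residents = 62/692 = 0.0896
risk difference = 0.3212 − 0.0896 = 0.23

0.23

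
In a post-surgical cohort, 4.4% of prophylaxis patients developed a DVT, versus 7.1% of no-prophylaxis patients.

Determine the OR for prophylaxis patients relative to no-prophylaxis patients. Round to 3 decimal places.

odds, prophylaxis patients = 0.04400/0.95600 = 0.04603
odds, no-prophylaxis patients = 0.07100/0.92900 = 0.07643
OR = 0.04603 / 0.07643 = 0.602

0.602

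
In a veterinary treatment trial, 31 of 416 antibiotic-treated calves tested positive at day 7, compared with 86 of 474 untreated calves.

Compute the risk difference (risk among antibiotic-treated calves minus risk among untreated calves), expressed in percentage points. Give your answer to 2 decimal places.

RD: -10.69

risk, antibiotic-treated calves = 31/416 = 0.0745
risk, untreated calves = 86/474 = 0.1814
risk difference = 0.0745 − 0.1814 = -0.1069 → -10.69 percentage points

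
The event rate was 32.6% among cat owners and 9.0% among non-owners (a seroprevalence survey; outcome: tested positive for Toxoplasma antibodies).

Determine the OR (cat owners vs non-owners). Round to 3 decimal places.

odds, cat owners = 0.3260/0.6740 = 0.4837
odds, non-owners = 0.0900/0.9100 = 0.0989
OR = 0.4837 / 0.0989 = 4.891

4.891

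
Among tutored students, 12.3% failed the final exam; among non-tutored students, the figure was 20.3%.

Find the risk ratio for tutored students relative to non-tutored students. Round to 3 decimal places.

RR = 0.1230 / 0.2030 = 0.606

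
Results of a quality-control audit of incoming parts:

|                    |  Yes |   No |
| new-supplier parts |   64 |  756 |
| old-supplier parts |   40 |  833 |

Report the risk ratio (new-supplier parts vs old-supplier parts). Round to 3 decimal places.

risk, new-supplier parts = 64/820 = 0.07805
risk, old-supplier parts = 40/873 = 0.04582
RR = 0.07805 / 0.04582 = 1.703

RR: 1.703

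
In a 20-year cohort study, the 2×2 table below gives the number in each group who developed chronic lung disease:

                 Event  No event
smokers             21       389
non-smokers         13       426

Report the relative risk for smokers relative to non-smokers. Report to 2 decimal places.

risk, smokers = 21/410 = 0.05122
risk, non-smokers = 13/439 = 0.02961
RR = 0.05122 / 0.02961 = 1.73

1.73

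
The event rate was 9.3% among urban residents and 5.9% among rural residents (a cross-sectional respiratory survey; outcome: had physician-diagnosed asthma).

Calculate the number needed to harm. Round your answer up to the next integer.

NNH: 30

absolute risk difference = 0.034000
1 / 0.034000 = 29.412 → round up → 30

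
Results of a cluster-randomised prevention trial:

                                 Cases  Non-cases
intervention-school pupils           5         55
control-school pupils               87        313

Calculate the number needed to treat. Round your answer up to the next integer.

NNT ≈ 8

risk, intervention-school pupils = 5/60 = 0.083333
risk, control-school pupils = 87/400 = 0.217500
absolute risk difference = 0.134167
1 / 0.134167 = 7.453 → round up → 8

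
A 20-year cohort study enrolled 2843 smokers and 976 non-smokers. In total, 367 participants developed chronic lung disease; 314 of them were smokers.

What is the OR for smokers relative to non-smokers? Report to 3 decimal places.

2.162

smokers without the outcome: 2843 − 314 = 2529
non-smokers with the outcome: 367 − 314 = 53
non-smokers without the outcome: 976 − 53 = 923
OR = (314 × 923) / (2529 × 53) = 289822/134037 ≈ 2.162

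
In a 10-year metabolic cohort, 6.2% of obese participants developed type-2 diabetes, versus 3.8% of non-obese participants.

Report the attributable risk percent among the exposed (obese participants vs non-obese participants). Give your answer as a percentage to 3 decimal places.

AR% = (0.06200 − 0.03800) / 0.06200 = 0.3871 → 38.710%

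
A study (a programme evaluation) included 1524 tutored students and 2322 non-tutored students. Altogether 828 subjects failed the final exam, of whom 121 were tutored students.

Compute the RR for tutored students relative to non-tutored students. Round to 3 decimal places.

0.261

tutored students without the outcome: 1524 − 121 = 1403
non-tutored students with the outcome: 828 − 121 = 707
non-tutored students without the outcome: 2322 − 707 = 1615
risk, tutored students = 121/1524 = 0.0794
risk, non-tutored students = 707/2322 = 0.3045
RR = 0.0794 / 0.3045 = 0.261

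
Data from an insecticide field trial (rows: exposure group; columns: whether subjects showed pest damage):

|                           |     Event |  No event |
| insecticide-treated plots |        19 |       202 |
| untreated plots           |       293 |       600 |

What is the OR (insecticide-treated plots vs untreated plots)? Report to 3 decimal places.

odds, insecticide-treated plots = 19/202 = 0.0941
odds, untreated plots = 293/600 = 0.4883
OR = 0.0941 / 0.4883 = 0.193

0.193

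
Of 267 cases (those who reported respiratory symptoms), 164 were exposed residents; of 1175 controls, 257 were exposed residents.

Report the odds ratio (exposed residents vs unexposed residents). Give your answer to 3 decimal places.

OR ≈ 5.687

odds, exposed residents = 164/257 = 0.6381
odds, unexposed residents = 103/918 = 0.1122
OR = 0.6381 / 0.1122 = 5.687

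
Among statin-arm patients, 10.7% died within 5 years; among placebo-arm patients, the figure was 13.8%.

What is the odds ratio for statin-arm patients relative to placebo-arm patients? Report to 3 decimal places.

OR = 0.748

odds, statin-arm patients = 0.1070/0.8930 = 0.1198
odds, placebo-arm patients = 0.1380/0.8620 = 0.1601
OR = 0.1198 / 0.1601 = 0.748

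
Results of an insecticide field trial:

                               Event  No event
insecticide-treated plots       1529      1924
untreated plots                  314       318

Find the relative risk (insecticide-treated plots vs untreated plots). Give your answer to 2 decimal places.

RR = 0.89

risk, insecticide-treated plots = 1529/3453 = 0.4428
risk, untreated plots = 314/632 = 0.4968
RR = 0.4428 / 0.4968 = 0.89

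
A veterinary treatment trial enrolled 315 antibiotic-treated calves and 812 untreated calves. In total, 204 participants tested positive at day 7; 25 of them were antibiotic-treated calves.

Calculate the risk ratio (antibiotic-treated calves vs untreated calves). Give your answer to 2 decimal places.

antibiotic-treated calves without the outcome: 315 − 25 = 290
untreated calves with the outcome: 204 − 25 = 179
untreated calves without the outcome: 812 − 179 = 633
risk, antibiotic-treated calves = 25/315 = 0.0794
risk, untreated calves = 179/812 = 0.2204
RR = 0.0794 / 0.2204 = 0.36

0.36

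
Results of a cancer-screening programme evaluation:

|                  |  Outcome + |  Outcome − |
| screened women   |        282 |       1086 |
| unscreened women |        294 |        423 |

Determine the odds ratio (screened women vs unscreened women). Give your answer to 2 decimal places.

0.37

odds, screened women = 282/1086 = 0.2597
odds, unscreened women = 294/423 = 0.6950
OR = 0.2597 / 0.6950 = 0.37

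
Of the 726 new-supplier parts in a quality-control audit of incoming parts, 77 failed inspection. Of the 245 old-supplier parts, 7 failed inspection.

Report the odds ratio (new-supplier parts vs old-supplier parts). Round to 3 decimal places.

OR = (77 × 238) / (649 × 7) = 18326/4543 ≈ 4.034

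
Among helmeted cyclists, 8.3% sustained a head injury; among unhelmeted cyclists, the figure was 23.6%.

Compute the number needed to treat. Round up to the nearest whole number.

absolute risk difference = 0.153000
1 / 0.153000 = 6.536 → round up → 7

NNT ≈ 7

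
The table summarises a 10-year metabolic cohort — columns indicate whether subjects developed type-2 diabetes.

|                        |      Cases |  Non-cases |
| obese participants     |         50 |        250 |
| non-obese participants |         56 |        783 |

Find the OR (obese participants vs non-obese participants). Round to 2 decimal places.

odds, obese participants = 50/250 = 0.2000
odds, non-obese participants = 56/783 = 0.0715
OR = 0.2000 / 0.0715 = 2.80

OR = 2.80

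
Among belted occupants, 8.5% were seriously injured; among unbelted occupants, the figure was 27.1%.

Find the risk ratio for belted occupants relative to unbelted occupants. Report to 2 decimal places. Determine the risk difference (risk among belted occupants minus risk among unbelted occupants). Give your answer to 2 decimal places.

RR = 0.31; RD = -0.19

RR = 0.0850 / 0.2710 = 0.31
risk difference = 0.0850 − 0.2710 = -0.19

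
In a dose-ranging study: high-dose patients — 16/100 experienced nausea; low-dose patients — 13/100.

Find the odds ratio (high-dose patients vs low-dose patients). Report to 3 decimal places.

odds, high-dose patients = 16/84 = 0.1905
odds, low-dose patients = 13/87 = 0.1494
OR = 0.1905 / 0.1494 = 1.275

OR = 1.275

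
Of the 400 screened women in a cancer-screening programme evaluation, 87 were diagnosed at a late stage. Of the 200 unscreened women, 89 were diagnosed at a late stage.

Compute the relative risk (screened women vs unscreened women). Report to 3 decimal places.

0.489

risk, screened women = 87/400 = 0.2175
risk, unscreened women = 89/200 = 0.4450
RR = 0.2175 / 0.4450 = 0.489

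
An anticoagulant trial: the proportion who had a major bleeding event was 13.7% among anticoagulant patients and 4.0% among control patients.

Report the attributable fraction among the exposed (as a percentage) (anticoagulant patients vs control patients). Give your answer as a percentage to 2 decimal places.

AR% = (0.13700 − 0.04000) / 0.13700 = 0.7080 → 70.80%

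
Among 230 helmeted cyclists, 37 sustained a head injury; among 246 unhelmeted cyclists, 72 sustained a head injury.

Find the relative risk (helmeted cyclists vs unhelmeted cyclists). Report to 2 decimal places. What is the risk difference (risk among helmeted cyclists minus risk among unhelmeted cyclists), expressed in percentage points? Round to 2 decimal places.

risk, helmeted cyclists = 37/230 = 0.1609
risk, unhelmeted cyclists = 72/246 = 0.2927
RR = 0.1609 / 0.2927 = 0.55
risk difference = 0.1609 − 0.2927 = -0.1318 → -13.18 percentage points

RR = 0.55; RD = -13.18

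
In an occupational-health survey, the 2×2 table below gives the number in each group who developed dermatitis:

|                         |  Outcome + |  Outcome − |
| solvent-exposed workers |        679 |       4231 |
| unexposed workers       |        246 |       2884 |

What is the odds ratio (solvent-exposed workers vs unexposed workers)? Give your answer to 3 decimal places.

OR = (679 × 2884) / (4231 × 246) = 1958236/1040826 ≈ 1.881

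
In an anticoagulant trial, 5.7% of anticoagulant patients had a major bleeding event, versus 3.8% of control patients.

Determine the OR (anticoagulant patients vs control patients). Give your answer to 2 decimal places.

OR = 1.53

odds, anticoagulant patients = 0.05700/0.94300 = 0.06045
odds, control patients = 0.03800/0.96200 = 0.03950
OR = 0.06045 / 0.03950 = 1.53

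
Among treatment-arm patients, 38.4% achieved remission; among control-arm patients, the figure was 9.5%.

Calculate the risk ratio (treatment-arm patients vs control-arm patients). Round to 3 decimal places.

RR = 0.3840 / 0.0950 = 4.042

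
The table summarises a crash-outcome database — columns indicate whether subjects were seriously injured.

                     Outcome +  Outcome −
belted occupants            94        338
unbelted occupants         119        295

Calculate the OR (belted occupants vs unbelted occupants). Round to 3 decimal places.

odds, belted occupants = 94/338 = 0.2781
odds, unbelted occupants = 119/295 = 0.4034
OR = 0.2781 / 0.4034 = 0.689

OR: 0.689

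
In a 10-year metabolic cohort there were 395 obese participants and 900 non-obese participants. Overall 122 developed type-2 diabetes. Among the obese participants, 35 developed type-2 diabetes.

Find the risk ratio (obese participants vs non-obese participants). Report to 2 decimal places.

obese participants without the outcome: 395 − 35 = 360
non-obese participants with the outcome: 122 − 35 = 87
non-obese participants without the outcome: 900 − 87 = 813
risk, obese participants = 35/395 = 0.0886
risk, non-obese participants = 87/900 = 0.0967
RR = 0.0886 / 0.0967 = 0.92

RR ≈ 0.92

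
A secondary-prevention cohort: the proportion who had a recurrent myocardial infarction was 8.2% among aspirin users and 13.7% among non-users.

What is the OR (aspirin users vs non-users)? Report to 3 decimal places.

odds, aspirin users = 0.0820/0.9180 = 0.0893
odds, non-users = 0.1370/0.8630 = 0.1587
OR = 0.0893 / 0.1587 = 0.563

0.563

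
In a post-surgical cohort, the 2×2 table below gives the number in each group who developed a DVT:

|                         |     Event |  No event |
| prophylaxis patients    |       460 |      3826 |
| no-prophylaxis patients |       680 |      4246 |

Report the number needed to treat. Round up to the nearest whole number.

risk, prophylaxis patients = 460/4286 = 0.107326
risk, no-prophylaxis patients = 680/4926 = 0.138043
absolute risk difference = 0.030717
1 / 0.030717 = 32.555 → round up → 33

NNT: 33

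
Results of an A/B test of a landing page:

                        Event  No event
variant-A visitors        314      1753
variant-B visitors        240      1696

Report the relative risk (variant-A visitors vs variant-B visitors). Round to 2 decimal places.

risk, variant-A visitors = 314/2067 = 0.1519
risk, variant-B visitors = 240/1936 = 0.1240
RR = 0.1519 / 0.1240 = 1.23

RR ≈ 1.23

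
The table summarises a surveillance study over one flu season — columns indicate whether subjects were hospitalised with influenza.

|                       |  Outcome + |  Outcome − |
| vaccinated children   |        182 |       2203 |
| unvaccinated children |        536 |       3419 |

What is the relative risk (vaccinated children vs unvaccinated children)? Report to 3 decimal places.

0.563

risk, vaccinated children = 182/2385 = 0.0763
risk, unvaccinated children = 536/3955 = 0.1355
RR = 0.0763 / 0.1355 = 0.563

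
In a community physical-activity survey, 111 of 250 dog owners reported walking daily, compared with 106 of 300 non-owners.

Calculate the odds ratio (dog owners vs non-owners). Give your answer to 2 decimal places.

OR = (111 × 194) / (139 × 106) = 21534/14734 ≈ 1.46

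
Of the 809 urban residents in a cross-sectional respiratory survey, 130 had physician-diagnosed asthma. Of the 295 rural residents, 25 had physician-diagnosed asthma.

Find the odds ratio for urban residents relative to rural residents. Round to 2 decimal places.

OR = (130 × 270) / (679 × 25) = 35100/16975 ≈ 2.07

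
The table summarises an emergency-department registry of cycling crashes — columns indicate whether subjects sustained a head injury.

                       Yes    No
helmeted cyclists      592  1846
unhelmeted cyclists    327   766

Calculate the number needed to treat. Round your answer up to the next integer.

risk, helmeted cyclists = 592/2438 = 0.242822
risk, unhelmeted cyclists = 327/1093 = 0.299177
absolute risk difference = 0.056355
1 / 0.056355 = 17.745 → round up → 18

18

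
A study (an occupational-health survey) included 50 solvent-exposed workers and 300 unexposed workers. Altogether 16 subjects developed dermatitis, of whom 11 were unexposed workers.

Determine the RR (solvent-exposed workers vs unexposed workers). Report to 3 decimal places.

solvent-exposed workers with the outcome: 16 − 11 = 5
solvent-exposed workers without the outcome: 50 − 5 = 45
unexposed workers without the outcome: 300 − 11 = 289
risk, solvent-exposed workers = 5/50 = 0.10000
risk, unexposed workers = 11/300 = 0.03667
RR = 0.10000 / 0.03667 = 2.727

RR: 2.727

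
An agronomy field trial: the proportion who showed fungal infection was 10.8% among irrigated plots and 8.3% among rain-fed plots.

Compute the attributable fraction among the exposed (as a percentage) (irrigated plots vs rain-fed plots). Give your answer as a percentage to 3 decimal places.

AR% = (0.1080 − 0.0830) / 0.1080 = 0.2315 → 23.148%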